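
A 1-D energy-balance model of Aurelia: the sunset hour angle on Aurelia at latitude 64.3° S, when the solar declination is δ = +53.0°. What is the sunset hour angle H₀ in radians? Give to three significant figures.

H₀ = 0.00 rad

cos H₀ = −tan φ · tan δ = 2.7574 ≥ 1, so the host star never rises (polar night) and H₀ = 0.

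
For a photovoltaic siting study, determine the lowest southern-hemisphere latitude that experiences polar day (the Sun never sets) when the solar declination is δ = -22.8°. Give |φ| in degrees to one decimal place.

|φ| = 67.2°

Polar day requires cos H₀ = −tan φ tan δ ≤ −1, i.e. tan φ tan δ ≥ 1.
The boundary is |tan φ| · |tan δ| = 1, so |φ| = 90° − |δ| = 90° − 22.8° = 67.2° in the southern hemisphere.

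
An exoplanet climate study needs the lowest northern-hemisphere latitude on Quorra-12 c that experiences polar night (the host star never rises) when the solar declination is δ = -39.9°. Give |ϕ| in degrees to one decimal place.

Polar night requires cos h₀ = −tan ϕ tan δ ≥ 1, i.e. tan ϕ tan δ ≤ −1.
The boundary is |tan ϕ| · |tan δ| = 1, so |ϕ| = 90° − |δ| = 90° − 39.9° = 50.1° in the northern hemisphere.

|ϕ| = 50.1°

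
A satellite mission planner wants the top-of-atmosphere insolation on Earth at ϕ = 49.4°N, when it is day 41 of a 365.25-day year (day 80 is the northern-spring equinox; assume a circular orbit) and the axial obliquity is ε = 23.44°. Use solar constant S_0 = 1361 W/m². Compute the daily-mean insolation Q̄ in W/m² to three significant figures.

Solar longitude: L_s = 360° × (41 − 80)/365.25 = -38.439°, i.e. -38.439° + 360° = 321.561°.
sin δ = sin 23.44° × sin 321.561° = -0.24730, so δ = -14.318°.
cos h₀ = −tan(+49.4°) tan(-14.318°) = 0.2978, h₀ = 1.2684 rad.
Bracket: h₀ sin ϕ sin δ + cos ϕ cos δ sin h₀ = 1.2684×0.75927×-0.24730 + 0.65077×0.96894×0.95463 = -0.238164 + 0.601949 = 0.363785.
Q̄ = (S_0/π) × [bracket] = (1361/π) × 0.363785 = 157.6 W/m².

Q̄ ≈ 158 W/m²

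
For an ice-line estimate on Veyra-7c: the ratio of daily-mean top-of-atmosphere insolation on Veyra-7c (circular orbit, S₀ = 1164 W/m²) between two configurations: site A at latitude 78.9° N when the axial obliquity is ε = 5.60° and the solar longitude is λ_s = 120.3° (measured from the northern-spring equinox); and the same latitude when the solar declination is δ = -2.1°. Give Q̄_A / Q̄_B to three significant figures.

— Configuration A (φ=+78.9°):
Solar declination: sin δ = sin ε · sin λ_s = sin 5.60° × sin 120.3° = 0.08425, so δ = +4.833°.
cos H₀ = −tan(+78.9°) tan(+4.833°) = -0.4310, H₀ = 2.0164 rad.
Bracket: H₀ sin φ sin δ + cos φ cos δ sin H₀ = 2.0164×0.98129×0.08425 + 0.19252×0.99644×0.90237 = 0.166703 + 0.173106 = 0.339809.
Q̄ = (S₀/π) × [bracket] = (1164/π) × 0.339809 = 125.90 W/m².
— Configuration B (φ=+78.9°):
cos H₀ = −tan(+78.9°) tan(-2.100°) = 0.1869, H₀ = 1.3828 rad.
Bracket: H₀ sin φ sin δ + cos φ cos δ sin H₀ = 1.3828×0.98129×-0.03664 + 0.19252×0.99933×0.98238 = -0.049718 + 0.189001 = 0.139283.
Q̄ = (S₀/π) × [bracket] = (1164/π) × 0.139283 = 51.606 W/m².
Ratio Q̄_A / Q̄_B = 125.90 / 51.606 = 2.440.

Q̄_A / Q̄_B ≈ 2.44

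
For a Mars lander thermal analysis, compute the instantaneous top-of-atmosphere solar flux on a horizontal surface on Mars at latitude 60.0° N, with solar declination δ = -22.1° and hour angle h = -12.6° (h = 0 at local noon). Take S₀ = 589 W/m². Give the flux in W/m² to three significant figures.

74.4 W/m²

cos θ_z = sin φ sin δ + cos φ cos δ cos h = -0.325820 + 0.452107 = 0.126287.
Flux = S₀ · cos θ_z = 589 × 0.126287 = 74.38 W/m².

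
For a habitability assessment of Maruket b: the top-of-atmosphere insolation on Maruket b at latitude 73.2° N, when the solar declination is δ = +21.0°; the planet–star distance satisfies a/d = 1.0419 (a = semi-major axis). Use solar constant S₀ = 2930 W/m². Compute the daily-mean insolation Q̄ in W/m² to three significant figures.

cos H₀ = −tan(+73.2°) tan(+21.000°) = -1.2714 ≤ −1 ⇒ polar day, H₀ = π.
Bracket: H₀ sin φ sin δ + cos φ cos δ sin H₀ = 3.1416×0.95732×0.35837 + 0.28903×0.93358×0.00000 = 1.077804 + 0.000000 = 1.077804.
Inverse-square distance factor (a/d)² = 1.0419² = 1.085556.
Q̄ = (S₀/π) × 1.085556 × [bracket] = (2930/π) × 1.085556 × 1.077804 = 1091 W/m².

Q̄ ≈ 1.09e+03 W/m²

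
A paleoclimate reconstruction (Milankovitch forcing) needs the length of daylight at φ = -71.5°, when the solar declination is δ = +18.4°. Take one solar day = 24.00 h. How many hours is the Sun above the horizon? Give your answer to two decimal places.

0.82 h

cos H₀ = −tan φ · tan δ = −tan(-71.5°) × tan(+18.400°) = 0.9942, so H₀ = 0.1077 rad = 6.17°.
Daylight = 2H₀/(2π) × 24.00 h = (0.1077/π) × 24.00 = 0.82 h.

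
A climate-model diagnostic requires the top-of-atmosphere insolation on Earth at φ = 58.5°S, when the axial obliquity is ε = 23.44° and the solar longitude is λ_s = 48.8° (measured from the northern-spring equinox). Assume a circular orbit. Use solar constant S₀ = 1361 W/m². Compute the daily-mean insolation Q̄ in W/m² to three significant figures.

Solar declination: sin δ = sin ε · sin λ_s = sin 23.44° × sin 48.8° = 0.29930, so δ = +17.416°.
cos H₀ = −tan(-58.5°) tan(+17.416°) = 0.5119, H₀ = 1.0334 rad.
Bracket: H₀ sin φ sin δ + cos φ cos δ sin H₀ = 1.0334×-0.85264×0.29930 + 0.52250×0.95416×0.85906 = -0.263719 + 0.428283 = 0.164564.
Q̄ = (S₀/π) × [bracket] = (1361/π) × 0.164564 = 71.29 W/m².

Q̄ ≈ 71.3 W/m²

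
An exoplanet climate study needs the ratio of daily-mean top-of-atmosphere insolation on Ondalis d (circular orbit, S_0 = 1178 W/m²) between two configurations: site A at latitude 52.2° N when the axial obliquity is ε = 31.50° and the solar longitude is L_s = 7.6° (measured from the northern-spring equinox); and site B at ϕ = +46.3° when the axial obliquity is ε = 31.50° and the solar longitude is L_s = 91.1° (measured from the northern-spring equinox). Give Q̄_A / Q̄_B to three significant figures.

— Configuration A (ϕ=+52.2°):
Solar declination: sin δ = sin ε · sin L_s = sin 31.50° × sin 7.6° = 0.06910, so δ = +3.963°.
cos h₀ = −tan(+52.2°) tan(+3.963°) = -0.0893, h₀ = 1.6602 rad.
Bracket: h₀ sin ϕ sin δ + cos ϕ cos δ sin h₀ = 1.6602×0.79016×0.06910 + 0.61291×0.99761×0.99600 = 0.090647 + 0.608999 = 0.699646.
Q̄ = (S_0/π) × [bracket] = (1178/π) × 0.699646 = 262.35 W/m².
— Configuration B (ϕ=+46.3°):
Solar declination: sin δ = sin ε · sin L_s = sin 31.50° × sin 91.1° = 0.52240, so δ = +31.494°.
cos h₀ = −tan(+46.3°) tan(+31.494°) = -0.6411, h₀ = 2.2667 rad.
Bracket: h₀ sin ϕ sin δ + cos ϕ cos δ sin h₀ = 2.2667×0.72297×0.52240 + 0.69088×0.85270×0.76746 = 0.856086 + 0.452121 = 1.308207.
Q̄ = (S_0/π) × [bracket] = (1178/π) × 1.308207 = 490.54 W/m².
Ratio Q̄_A / Q̄_B = 262.35 / 490.54 = 0.5348.

Q̄_A / Q̄_B ≈ 0.535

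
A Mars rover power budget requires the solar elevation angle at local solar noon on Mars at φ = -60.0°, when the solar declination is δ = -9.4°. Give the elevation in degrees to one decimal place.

39.4°

At local noon the hour angle is zero, so the zenith angle equals |φ − δ| = |-60.0° − (-9.400°)| = 50.600°.
Elevation = 90° − 50.600° = 39.4°.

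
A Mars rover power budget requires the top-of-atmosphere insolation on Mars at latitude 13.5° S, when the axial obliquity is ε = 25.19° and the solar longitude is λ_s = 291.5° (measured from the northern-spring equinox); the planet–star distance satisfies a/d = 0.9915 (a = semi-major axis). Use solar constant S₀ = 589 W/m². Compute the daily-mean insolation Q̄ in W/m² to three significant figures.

Solar declination: sin δ = sin ε · sin λ_s = sin 25.19° × sin 291.5° = -0.39601, so δ = -23.329°.
cos H₀ = −tan(-13.5°) tan(-23.329°) = -0.1035, H₀ = 1.6745 rad.
Bracket: H₀ sin φ sin δ + cos φ cos δ sin H₀ = 1.6745×-0.23345×-0.39601 + 0.97237×0.91825×0.99463 = 0.154805 + 0.888084 = 1.042889.
Inverse-square distance factor (a/d)² = 0.9915² = 0.983072.
Q̄ = (S₀/π) × 0.983072 × [bracket] = (589/π) × 0.983072 × 1.042889 = 192.2 W/m².

Q̄ ≈ 192 W/m²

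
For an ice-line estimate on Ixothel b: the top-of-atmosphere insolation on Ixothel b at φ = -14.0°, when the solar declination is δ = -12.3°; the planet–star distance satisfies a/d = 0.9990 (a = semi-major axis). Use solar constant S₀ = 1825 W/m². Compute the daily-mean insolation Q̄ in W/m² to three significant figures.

Q̄ ≈ 597 W/m²

cos H₀ = −tan(-14.0°) tan(-12.300°) = -0.0544, H₀ = 1.6252 rad.
Bracket: H₀ sin φ sin δ + cos φ cos δ sin H₀ = 1.6252×-0.24192×-0.21303 + 0.97030×0.97705×0.99852 = 0.083757 + 0.946629 = 1.030386.
Inverse-square distance factor (a/d)² = 0.9990² = 0.998001.
Q̄ = (S₀/π) × 0.998001 × [bracket] = (1825/π) × 0.998001 × 1.030386 = 597.4 W/m².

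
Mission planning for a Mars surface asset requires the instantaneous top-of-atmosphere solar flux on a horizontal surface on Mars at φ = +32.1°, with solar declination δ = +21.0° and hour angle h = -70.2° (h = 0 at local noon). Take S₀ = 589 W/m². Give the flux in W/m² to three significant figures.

270 W/m²

cos θ_z = sin φ sin δ + cos φ cos δ cos h = 0.190436 + 0.267893 = 0.458329.
Flux = S₀ · cos θ_z = 589 × 0.458329 = 270.0 W/m².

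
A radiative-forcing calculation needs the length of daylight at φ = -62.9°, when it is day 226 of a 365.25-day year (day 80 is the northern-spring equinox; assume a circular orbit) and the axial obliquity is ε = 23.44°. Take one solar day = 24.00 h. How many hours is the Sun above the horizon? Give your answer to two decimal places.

Solar longitude: λ_s = 360° × (226 − 80)/365.25 = 143.901°.
sin δ = sin 23.44° × sin 143.901° = 0.23437, so δ = +13.554°.
cos H₀ = −tan φ · tan δ = −tan(-62.9°) × tan(+13.554°) = 0.4711, so H₀ = 1.0802 rad = 61.89°.
Daylight = 2H₀/(2π) × 24.00 h = (1.0802/π) × 24.00 = 8.25 h.

8.25 h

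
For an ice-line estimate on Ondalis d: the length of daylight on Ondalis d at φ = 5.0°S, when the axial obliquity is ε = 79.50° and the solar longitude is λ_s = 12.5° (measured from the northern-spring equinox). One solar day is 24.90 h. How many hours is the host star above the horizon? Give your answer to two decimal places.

Solar declination: sin δ = sin ε · sin λ_s = sin 79.50° × sin 12.5° = 0.21282, so δ = +12.287°.
cos H₀ = −tan φ · tan δ = −tan(-5.0°) × tan(+12.287°) = 0.0191, so H₀ = 1.5517 rad = 88.91°.
Daylight = 2H₀/(2π) × 24.90 h = (1.5517/π) × 24.90 = 12.30 h.

12.30 h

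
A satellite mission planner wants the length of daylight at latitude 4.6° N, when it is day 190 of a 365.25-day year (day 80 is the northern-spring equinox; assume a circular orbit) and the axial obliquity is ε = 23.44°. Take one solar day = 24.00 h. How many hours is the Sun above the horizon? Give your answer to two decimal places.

Solar longitude: λ_s = 360° × (190 − 80)/365.25 = 108.419°.
sin δ = sin 23.44° × sin 108.419° = 0.37741, so δ = +22.173°.
cos H₀ = −tan φ · tan δ = −tan(+4.6°) × tan(+22.173°) = -0.0328, so H₀ = 1.6036 rad = 91.88°.
Daylight = 2H₀/(2π) × 24.00 h = (1.6036/π) × 24.00 = 12.25 h.

12.25 h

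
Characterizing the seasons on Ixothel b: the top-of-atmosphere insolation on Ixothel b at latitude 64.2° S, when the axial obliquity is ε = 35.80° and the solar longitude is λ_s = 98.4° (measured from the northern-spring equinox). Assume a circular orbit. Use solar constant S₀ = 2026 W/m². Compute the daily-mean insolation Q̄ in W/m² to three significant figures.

Q̄ ≈ 0.00 W/m²

Solar declination: sin δ = sin ε · sin λ_s = sin 35.80° × sin 98.4° = 0.57868, so δ = +35.358°.
cos H₀ = −tan(-64.2°) tan(+35.358°) = 1.4678 ≥ 1 ⇒ polar night, H₀ = 0 and Q̄ = 0.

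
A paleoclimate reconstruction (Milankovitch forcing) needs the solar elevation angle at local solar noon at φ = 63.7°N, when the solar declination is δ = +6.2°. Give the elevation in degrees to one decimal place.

32.5°

At local noon the hour angle is zero, so the zenith angle equals |φ − δ| = |+63.7° − (+6.200°)| = 57.500°.
Elevation = 90° − 57.500° = 32.5°.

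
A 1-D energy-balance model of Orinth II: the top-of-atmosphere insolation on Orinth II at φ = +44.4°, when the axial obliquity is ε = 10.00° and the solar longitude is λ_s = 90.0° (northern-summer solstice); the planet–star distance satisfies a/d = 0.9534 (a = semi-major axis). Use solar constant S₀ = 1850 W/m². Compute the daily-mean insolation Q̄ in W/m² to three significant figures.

Solar declination: sin δ = sin ε · sin λ_s = sin 10.00° × sin 90.0° = 0.17365, so δ = +10.000°.
cos H₀ = −tan(+44.4°) tan(+10.000°) = -0.1727, H₀ = 1.7443 rad.
Bracket: H₀ sin φ sin δ + cos φ cos δ sin H₀ = 1.7443×0.69966×0.17365 + 0.71447×0.98481×0.98498 = 0.211925 + 0.693049 = 0.904974.
Inverse-square distance factor (a/d)² = 0.9534² = 0.908972.
Q̄ = (S₀/π) × 0.908972 × [bracket] = (1850/π) × 0.908972 × 0.904974 = 484.4 W/m².

Q̄ ≈ 484 W/m²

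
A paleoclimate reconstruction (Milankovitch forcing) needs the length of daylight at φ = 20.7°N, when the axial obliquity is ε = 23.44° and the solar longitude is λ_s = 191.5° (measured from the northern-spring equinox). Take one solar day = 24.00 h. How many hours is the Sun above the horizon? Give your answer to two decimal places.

11.77 h

Solar declination: sin δ = sin ε · sin λ_s = sin 23.44° × sin 191.5° = -0.07931, so δ = -4.549°.
cos H₀ = −tan φ · tan δ = −tan(+20.7°) × tan(-4.549°) = 0.0301, so H₀ = 1.5407 rad = 88.28°.
Daylight = 2H₀/(2π) × 24.00 h = (1.5407/π) × 24.00 = 11.77 h.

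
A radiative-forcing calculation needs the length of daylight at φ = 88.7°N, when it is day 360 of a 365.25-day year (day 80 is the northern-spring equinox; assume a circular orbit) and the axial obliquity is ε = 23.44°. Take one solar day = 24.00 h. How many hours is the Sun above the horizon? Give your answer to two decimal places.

0.00 h

Solar longitude: λ_s = 360° × (360 − 80)/365.25 = 275.975°.
sin δ = sin 23.44° × sin 275.975° = -0.39563, so δ = -23.305°.
cos H₀ = −tan φ · tan δ = 18.9825 ≥ 1, so the Sun never rises (polar night) and H₀ = 0.
Daylight = 2H₀/(2π) × 24.00 h = (0.0000/π) × 24.00 = 0.00 h.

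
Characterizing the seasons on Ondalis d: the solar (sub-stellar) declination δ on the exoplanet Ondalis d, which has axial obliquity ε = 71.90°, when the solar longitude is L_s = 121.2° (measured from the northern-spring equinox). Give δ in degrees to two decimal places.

sin δ = sin ε · sin L_s = sin 71.90° × sin 121.2° = 0.813037.
δ = arcsin(0.813037) = +54.39°.

δ = +54.39°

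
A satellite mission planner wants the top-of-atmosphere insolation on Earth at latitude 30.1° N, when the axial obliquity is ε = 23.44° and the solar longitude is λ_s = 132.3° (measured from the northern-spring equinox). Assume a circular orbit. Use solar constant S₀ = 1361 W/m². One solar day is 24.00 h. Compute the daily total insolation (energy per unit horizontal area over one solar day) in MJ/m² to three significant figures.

40.1 MJ/m²

Solar declination: sin δ = sin ε · sin λ_s = sin 23.44° × sin 132.3° = 0.29422, so δ = +17.111°.
cos H₀ = −tan(+30.1°) tan(+17.111°) = -0.1784, H₀ = 1.7502 rad.
Bracket: H₀ sin φ sin δ + cos φ cos δ sin H₀ = 1.7502×0.50151×0.29422 + 0.86515×0.95574×0.98395 = 0.258249 + 0.813587 = 1.071836.
Q̄ = (S₀/π) × [bracket] = (1361/π) × 1.071836 = 464.34 W/m².
Daily total = Q̄ × 24.00 h × 3600 s/h = 464.34 × 24.00 × 3600 / 10⁶ = 40.12 MJ/m².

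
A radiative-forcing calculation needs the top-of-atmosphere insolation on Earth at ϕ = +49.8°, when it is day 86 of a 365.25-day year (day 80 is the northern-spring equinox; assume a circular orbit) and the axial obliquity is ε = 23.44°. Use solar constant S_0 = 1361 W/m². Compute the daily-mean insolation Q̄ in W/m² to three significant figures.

Solar longitude: L_s = 360° × (86 − 80)/365.25 = 5.914°.
sin δ = sin 23.44° × sin 5.914° = 0.04098, so δ = +2.349°.
cos h₀ = −tan(+49.8°) tan(+2.349°) = -0.0485, h₀ = 1.6194 rad.
Bracket: h₀ sin ϕ sin δ + cos ϕ cos δ sin h₀ = 1.6194×0.76380×0.04098 + 0.64546×0.99916×0.99882 = 0.050688 + 0.644157 = 0.694845.
Q̄ = (S_0/π) × [bracket] = (1361/π) × 0.694845 = 301.0 W/m².

Q̄ ≈ 301 W/m²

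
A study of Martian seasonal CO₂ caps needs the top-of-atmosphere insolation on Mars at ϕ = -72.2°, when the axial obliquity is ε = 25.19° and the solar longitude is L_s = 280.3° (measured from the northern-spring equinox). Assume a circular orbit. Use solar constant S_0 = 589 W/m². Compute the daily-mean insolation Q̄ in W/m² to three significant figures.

Solar declination: sin δ = sin ε · sin L_s = sin 25.19° × sin 280.3° = -0.41876, so δ = -24.756°.
cos h₀ = −tan(-72.2°) tan(-24.756°) = -1.4363 ≤ −1 ⇒ polar day, h₀ = π.
Bracket: h₀ sin ϕ sin δ + cos ϕ cos δ sin h₀ = 3.1416×-0.95213×-0.41876 + 0.30570×0.90810×0.00000 = 1.252600 + 0.000000 = 1.252600.
Q̄ = (S_0/π) × [bracket] = (589/π) × 1.252600 = 234.8 W/m².

Q̄ ≈ 235 W/m²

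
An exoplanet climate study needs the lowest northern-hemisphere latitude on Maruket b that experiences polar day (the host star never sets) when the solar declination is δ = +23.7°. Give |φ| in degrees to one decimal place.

Polar day requires cos H₀ = −tan φ tan δ ≤ −1, i.e. tan φ tan δ ≥ 1.
The boundary is |tan φ| · |tan δ| = 1, so |φ| = 90° − |δ| = 90° − 23.7° = 66.3° in the northern hemisphere.

|φ| = 66.3°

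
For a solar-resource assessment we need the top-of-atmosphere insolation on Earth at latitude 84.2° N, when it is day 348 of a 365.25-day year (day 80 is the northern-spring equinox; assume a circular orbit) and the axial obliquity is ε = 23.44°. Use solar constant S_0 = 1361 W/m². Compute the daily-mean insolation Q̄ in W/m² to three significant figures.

Solar longitude: L_s = 360° × (348 − 80)/365.25 = 264.148°.
sin δ = sin 23.44° × sin 264.148° = -0.39572, so δ = -23.311°.
cos h₀ = −tan(+84.2°) tan(-23.311°) = 4.2420 ≥ 1 ⇒ polar night, h₀ = 0 and Q̄ = 0.

Q̄ ≈ 0.00 W/m²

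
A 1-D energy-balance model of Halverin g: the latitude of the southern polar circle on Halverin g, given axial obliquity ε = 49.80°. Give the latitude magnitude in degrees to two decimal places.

The polar circle is the lowest latitude that experiences at least one full rotation of continuous darkness at the northern-summer solstice; it lies at |φ| = 90° − ε = 90° − 49.80° = 40.20°.

40.20°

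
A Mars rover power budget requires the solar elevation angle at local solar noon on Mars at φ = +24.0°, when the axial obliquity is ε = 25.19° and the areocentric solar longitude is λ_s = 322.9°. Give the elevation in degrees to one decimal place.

sin δ = sin 25.19° × sin 322.9° = -0.25674, so δ = -14.877°.
At local noon the hour angle is zero, so the zenith angle equals |φ − δ| = |+24.0° − (-14.877°)| = 38.877°.
Elevation = 90° − 38.877° = 51.1°.

51.1°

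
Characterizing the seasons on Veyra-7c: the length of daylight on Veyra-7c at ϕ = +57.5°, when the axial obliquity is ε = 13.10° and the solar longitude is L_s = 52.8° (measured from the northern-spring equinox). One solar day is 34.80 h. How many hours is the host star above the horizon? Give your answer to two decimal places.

Solar declination: sin δ = sin ε · sin L_s = sin 13.10° × sin 52.8° = 0.18053, so δ = +10.401°.
cos h₀ = −tan ϕ · tan δ = −tan(+57.5°) × tan(+10.401°) = -0.2881, so h₀ = 1.8631 rad = 106.75°.
Daylight = 2h₀/(2π) × 34.80 h = (1.8631/π) × 34.80 = 20.64 h.

20.64 h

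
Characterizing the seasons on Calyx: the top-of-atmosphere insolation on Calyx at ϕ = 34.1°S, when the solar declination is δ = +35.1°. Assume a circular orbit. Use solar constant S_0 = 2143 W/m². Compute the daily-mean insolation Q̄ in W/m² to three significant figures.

cos h₀ = −tan(-34.1°) tan(+35.100°) = 0.4758, h₀ = 1.0749 rad.
Bracket: h₀ sin ϕ sin δ + cos ϕ cos δ sin h₀ = 1.0749×-0.56064×0.57501 + 0.82806×0.81815×0.87953 = -0.346519 + 0.595862 = 0.249343.
Q̄ = (S_0/π) × [bracket] = (2143/π) × 0.249343 = 170.1 W/m².

Q̄ ≈ 170 W/m²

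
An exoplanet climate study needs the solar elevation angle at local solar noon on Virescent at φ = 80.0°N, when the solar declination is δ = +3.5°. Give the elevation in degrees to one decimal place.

At local noon the hour angle is zero, so the zenith angle equals |φ − δ| = |+80.0° − (+3.500°)| = 76.500°.
Elevation = 90° − 76.500° = 13.5°.

13.5°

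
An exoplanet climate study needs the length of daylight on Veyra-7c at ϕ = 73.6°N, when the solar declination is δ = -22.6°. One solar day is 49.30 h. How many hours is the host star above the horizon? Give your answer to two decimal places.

cos h₀ = −tan ϕ · tan δ = 1.4143 ≥ 1, so the host star never rises (polar night) and h₀ = 0.
Daylight = 2h₀/(2π) × 49.30 h = (0.0000/π) × 49.30 = 0.00 h.

0.00 h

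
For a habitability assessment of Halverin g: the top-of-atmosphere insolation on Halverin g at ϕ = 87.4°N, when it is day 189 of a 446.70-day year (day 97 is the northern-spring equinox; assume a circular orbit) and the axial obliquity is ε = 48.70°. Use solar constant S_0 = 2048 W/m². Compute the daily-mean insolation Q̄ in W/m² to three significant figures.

Q̄ ≈ 1.48e+03 W/m²

Solar longitude: L_s = 360° × (189 − 97)/446.70 = 74.144°.
sin δ = sin 48.70° × sin 74.144° = 0.72268, so δ = +46.276°.
cos h₀ = −tan(+87.4°) tan(+46.276°) = -23.0251 ≤ −1 ⇒ polar day, h₀ = π.
Bracket: h₀ sin ϕ sin δ + cos ϕ cos δ sin h₀ = 3.1416×0.99897×0.72268 + 0.04536×0.69118×0.00000 = 2.268033 + 0.000000 = 2.268033.
Q̄ = (S_0/π) × [bracket] = (2048/π) × 2.268033 = 1479 W/m².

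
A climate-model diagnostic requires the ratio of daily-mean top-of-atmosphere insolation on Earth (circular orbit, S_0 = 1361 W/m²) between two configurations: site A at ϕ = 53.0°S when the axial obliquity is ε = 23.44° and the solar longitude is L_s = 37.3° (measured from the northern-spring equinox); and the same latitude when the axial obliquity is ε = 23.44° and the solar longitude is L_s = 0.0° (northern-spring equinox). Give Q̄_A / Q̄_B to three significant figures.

Q̄_A / Q̄_B ≈ 0.521

— Configuration A (ϕ=-53.0°):
Solar declination: sin δ = sin ε · sin L_s = sin 23.44° × sin 37.3° = 0.24106, so δ = +13.949°.
cos h₀ = −tan(-53.0°) tan(+13.949°) = 0.3296, h₀ = 1.2349 rad.
Bracket: h₀ sin ϕ sin δ + cos ϕ cos δ sin h₀ = 1.2349×-0.79864×0.24106 + 0.60182×0.97051×0.94412 = -0.237743 + 0.551434 = 0.313691.
Q̄ = (S_0/π) × [bracket] = (1361/π) × 0.313691 = 135.90 W/m².
— Configuration B (ϕ=-53.0°):
Solar declination: sin δ = sin ε · sin L_s = sin 23.44° × sin 0.0° = 0.00000, so δ = +0.000°.
cos h₀ = −tan(-53.0°) tan(+0.000°) = 0.0000, h₀ = 1.5708 rad.
Bracket: h₀ sin ϕ sin δ + cos ϕ cos δ sin h₀ = 1.5708×-0.79864×0.00000 + 0.60182×1.00000×1.00000 = -0.000000 + 0.601820 = 0.601820.
Q̄ = (S_0/π) × [bracket] = (1361/π) × 0.601820 = 260.72 W/m².
Ratio Q̄_A / Q̄_B = 135.90 / 260.72 = 0.5212.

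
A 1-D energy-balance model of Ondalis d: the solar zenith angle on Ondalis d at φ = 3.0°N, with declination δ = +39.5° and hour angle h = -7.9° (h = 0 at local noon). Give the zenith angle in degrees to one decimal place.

θ_z = 37.2°

cos θ_z = sin φ sin δ + cos φ cos δ cos h = 0.033290 + 0.763254 = 0.796544.
θ_z = arccos(0.796544) = 37.2°.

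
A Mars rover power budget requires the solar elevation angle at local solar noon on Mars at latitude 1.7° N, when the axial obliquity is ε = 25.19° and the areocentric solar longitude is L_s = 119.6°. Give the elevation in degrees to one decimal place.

70.0°

sin δ = sin 25.19° × sin 119.6° = 0.37008, so δ = +21.720°.
At local noon the hour angle is zero, so the zenith angle equals |ϕ − δ| = |+1.7° − (+21.720°)| = 20.020°.
Elevation = 90° − 20.020° = 70.0°.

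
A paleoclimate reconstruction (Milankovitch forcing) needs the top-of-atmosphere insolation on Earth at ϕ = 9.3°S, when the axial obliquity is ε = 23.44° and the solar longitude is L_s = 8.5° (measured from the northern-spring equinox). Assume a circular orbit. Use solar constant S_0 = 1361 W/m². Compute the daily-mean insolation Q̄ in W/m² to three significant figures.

Q̄ ≈ 420 W/m²

Solar declination: sin δ = sin ε · sin L_s = sin 23.44° × sin 8.5° = 0.05880, so δ = +3.371°.
cos h₀ = −tan(-9.3°) tan(+3.371°) = 0.0096, h₀ = 1.5612 rad.
Bracket: h₀ sin ϕ sin δ + cos ϕ cos δ sin h₀ = 1.5612×-0.16160×0.05880 + 0.98686×0.99827×0.99995 = -0.014835 + 0.985103 = 0.970268.
Q̄ = (S_0/π) × [bracket] = (1361/π) × 0.970268 = 420.3 W/m².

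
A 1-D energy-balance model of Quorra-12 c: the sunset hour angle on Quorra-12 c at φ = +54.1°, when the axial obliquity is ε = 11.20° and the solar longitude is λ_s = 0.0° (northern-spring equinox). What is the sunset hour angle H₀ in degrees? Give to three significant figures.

H₀ = 90.0°

Solar declination: sin δ = sin ε · sin λ_s = sin 11.20° × sin 0.0° = 0.00000, so δ = +0.000°.
cos H₀ = −tan φ · tan δ = −tan(+54.1°) × tan(+0.000°) = -0.0000, so H₀ = 1.5708 rad = 90.00°.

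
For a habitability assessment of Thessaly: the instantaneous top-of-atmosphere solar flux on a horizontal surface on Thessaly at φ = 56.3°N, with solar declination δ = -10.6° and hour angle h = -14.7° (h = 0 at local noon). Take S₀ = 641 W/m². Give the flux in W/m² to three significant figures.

240 W/m²

cos θ_z = sin φ sin δ + cos φ cos δ cos h = -0.153039 + 0.527525 = 0.374486.
Flux = S₀ · cos θ_z = 641 × 0.374486 = 240.0 W/m².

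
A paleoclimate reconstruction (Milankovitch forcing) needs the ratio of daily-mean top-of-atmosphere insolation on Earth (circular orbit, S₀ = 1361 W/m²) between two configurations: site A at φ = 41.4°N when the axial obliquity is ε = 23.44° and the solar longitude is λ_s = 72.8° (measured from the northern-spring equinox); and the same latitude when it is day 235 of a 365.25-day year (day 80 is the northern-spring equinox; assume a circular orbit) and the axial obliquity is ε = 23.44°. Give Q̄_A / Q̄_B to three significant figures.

Q̄_A / Q̄_B ≈ 1.21

— Configuration A (φ=+41.4°):
Solar declination: sin δ = sin ε · sin λ_s = sin 23.44° × sin 72.8° = 0.38000, so δ = +22.334°.
cos H₀ = −tan(+41.4°) tan(+22.334°) = -0.3622, H₀ = 1.9414 rad.
Bracket: H₀ sin φ sin δ + cos φ cos δ sin H₀ = 1.9414×0.66131×0.38000 + 0.75011×0.92499×0.93211 = 0.487870 + 0.646739 = 1.134609.
Q̄ = (S₀/π) × [bracket] = (1361/π) × 1.134609 = 491.54 W/m².
— Configuration B (φ=+41.4°):
Solar longitude: λ_s = 360° × (235 − 80)/365.25 = 152.772°.
sin δ = sin 23.44° × sin 152.772° = 0.18200, so δ = +10.486°.
cos H₀ = −tan(+41.4°) tan(+10.486°) = -0.1632, H₀ = 1.7347 rad.
Bracket: H₀ sin φ sin δ + cos φ cos δ sin H₀ = 1.7347×0.66131×0.18200 + 0.75011×0.98330×0.98660 = 0.208786 + 0.727700 = 0.936486.
Q̄ = (S₀/π) × [bracket] = (1361/π) × 0.936486 = 405.70 W/m².
Ratio Q̄_A / Q̄_B = 491.54 / 405.70 = 1.212.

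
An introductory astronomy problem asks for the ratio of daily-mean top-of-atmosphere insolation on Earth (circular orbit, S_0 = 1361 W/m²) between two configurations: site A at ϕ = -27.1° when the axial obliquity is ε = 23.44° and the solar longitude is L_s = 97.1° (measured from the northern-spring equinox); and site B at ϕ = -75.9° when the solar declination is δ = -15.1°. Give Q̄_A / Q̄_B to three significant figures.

Q̄_A / Q̄_B ≈ 0.700

— Configuration A (ϕ=-27.1°):
Solar declination: sin δ = sin ε · sin L_s = sin 23.44° × sin 97.1° = 0.39474, so δ = +23.250°.
cos h₀ = −tan(-27.1°) tan(+23.250°) = 0.2199, h₀ = 1.3491 rad.
Bracket: h₀ sin ϕ sin δ + cos ϕ cos δ sin h₀ = 1.3491×-0.45554×0.39474 + 0.89021×0.91879×0.97553 = -0.242595 + 0.797902 = 0.555307.
Q̄ = (S_0/π) × [bracket] = (1361/π) × 0.555307 = 240.57 W/m².
— Configuration B (ϕ=-75.9°):
cos h₀ = −tan(-75.9°) tan(-15.100°) = -1.0742 ≤ −1 ⇒ polar day, h₀ = π.
Bracket: h₀ sin ϕ sin δ + cos ϕ cos δ sin h₀ = 3.1416×-0.96987×-0.26050 + 0.24362×0.96547×0.00000 = 0.793729 + 0.000000 = 0.793729.
Q̄ = (S_0/π) × [bracket] = (1361/π) × 0.793729 = 343.86 W/m².
Ratio Q̄_A / Q̄_B = 240.57 / 343.86 = 0.6996.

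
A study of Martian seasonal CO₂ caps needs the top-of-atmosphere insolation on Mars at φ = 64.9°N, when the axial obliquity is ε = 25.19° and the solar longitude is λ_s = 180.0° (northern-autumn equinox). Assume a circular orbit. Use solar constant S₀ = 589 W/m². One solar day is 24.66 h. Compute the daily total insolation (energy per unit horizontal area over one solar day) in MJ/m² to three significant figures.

7.06 MJ/m²

Solar declination: sin δ = sin ε · sin λ_s = sin 25.19° × sin 180.0° = 0.00000, so δ = +0.000°.
cos H₀ = −tan(+64.9°) tan(+0.000°) = -0.0000, H₀ = 1.5708 rad.
Bracket: H₀ sin φ sin δ + cos φ cos δ sin H₀ = 1.5708×0.90557×0.00000 + 0.42420×1.00000×1.00000 = 0.000000 + 0.424200 = 0.424200.
Q̄ = (S₀/π) × [bracket] = (589/π) × 0.424200 = 79.531 W/m².
Daily total = Q̄ × 24.66 h × 3600 s/h = 79.531 × 24.66 × 3600 / 10⁶ = 7.060 MJ/m².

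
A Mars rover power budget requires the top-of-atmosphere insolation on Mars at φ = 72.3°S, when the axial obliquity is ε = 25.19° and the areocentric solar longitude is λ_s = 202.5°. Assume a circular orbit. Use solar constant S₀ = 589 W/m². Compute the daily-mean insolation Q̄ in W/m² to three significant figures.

Q̄ ≈ 110 W/m²

sin δ = sin 25.19° × sin 202.5° = -0.16288, so δ = -9.374°.
cos H₀ = −tan(-72.3°) tan(-9.374°) = -0.5173, H₀ = 2.1145 rad.
Bracket: H₀ sin φ sin δ + cos φ cos δ sin H₀ = 2.1145×-0.95266×-0.16288 + 0.30403×0.98665×0.85582 = 0.328105 + 0.256721 = 0.584826.
Q̄ = (S₀/π) × [bracket] = (589/π) × 0.584826 = 109.6 W/m².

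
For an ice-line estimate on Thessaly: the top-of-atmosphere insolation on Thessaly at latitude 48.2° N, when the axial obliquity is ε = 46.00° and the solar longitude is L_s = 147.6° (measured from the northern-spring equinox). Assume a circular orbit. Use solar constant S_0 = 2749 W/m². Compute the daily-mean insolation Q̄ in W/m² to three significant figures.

Q̄ ≈ 993 W/m²

Solar declination: sin δ = sin ε · sin L_s = sin 46.00° × sin 147.6° = 0.38544, so δ = +22.671°.
cos h₀ = −tan(+48.2°) tan(+22.671°) = -0.4672, h₀ = 2.0569 rad.
Bracket: h₀ sin ϕ sin δ + cos ϕ cos δ sin h₀ = 2.0569×0.74548×0.38544 + 0.66653×0.92273×0.88416 = 0.591025 + 0.543782 = 1.134807.
Q̄ = (S_0/π) × [bracket] = (2749/π) × 1.134807 = 993.0 W/m².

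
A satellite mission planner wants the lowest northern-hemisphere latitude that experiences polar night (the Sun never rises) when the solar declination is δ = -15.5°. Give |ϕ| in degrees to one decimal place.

|ϕ| = 74.5°

Polar night requires cos h₀ = −tan ϕ tan δ ≥ 1, i.e. tan ϕ tan δ ≤ −1.
The boundary is |tan ϕ| · |tan δ| = 1, so |ϕ| = 90° − |δ| = 90° − 15.5° = 74.5° in the northern hemisphere.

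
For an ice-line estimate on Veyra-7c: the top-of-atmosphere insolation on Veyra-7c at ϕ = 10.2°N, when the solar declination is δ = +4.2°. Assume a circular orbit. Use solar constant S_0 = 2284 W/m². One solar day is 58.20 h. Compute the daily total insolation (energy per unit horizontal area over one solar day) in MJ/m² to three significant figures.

cos h₀ = −tan(+10.2°) tan(+4.200°) = -0.0132, h₀ = 1.5840 rad.
Bracket: h₀ sin ϕ sin δ + cos ϕ cos δ sin h₀ = 1.5840×0.17708×0.07324 + 0.98420×0.99731×0.99991 = 0.020543 + 0.981464 = 1.002007.
Q̄ = (S_0/π) × [bracket] = (2284/π) × 1.002007 = 728.48 W/m².
Daily total = Q̄ × 58.20 h × 3600 s/h = 728.48 × 58.20 × 3600 / 10⁶ = 152.6 MJ/m².

153 MJ/m²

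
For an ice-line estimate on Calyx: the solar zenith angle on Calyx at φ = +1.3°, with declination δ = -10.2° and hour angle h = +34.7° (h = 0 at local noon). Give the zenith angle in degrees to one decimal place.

cos θ_z = sin φ sin δ + cos φ cos δ cos h = -0.004018 + 0.808942 = 0.804924.
θ_z = arccos(0.804924) = 36.4°.

θ_z = 36.4°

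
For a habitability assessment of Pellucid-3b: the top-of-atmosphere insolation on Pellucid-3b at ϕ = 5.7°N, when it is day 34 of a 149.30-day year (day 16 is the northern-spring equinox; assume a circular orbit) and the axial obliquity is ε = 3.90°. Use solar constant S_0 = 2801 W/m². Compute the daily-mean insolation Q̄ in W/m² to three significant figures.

Q̄ ≈ 893 W/m²

Solar longitude: L_s = 360° × (34 − 16)/149.30 = 43.403°.
sin δ = sin 3.90° × sin 43.403° = 0.04673, so δ = +2.679°.
cos h₀ = −tan(+5.7°) tan(+2.679°) = -0.0047, h₀ = 1.5755 rad.
Bracket: h₀ sin ϕ sin δ + cos ϕ cos δ sin h₀ = 1.5755×0.09932×0.04673 + 0.99506×0.99891×0.99999 = 0.007312 + 0.993965 = 1.001277.
Q̄ = (S_0/π) × [bracket] = (2801/π) × 1.001277 = 892.7 W/m².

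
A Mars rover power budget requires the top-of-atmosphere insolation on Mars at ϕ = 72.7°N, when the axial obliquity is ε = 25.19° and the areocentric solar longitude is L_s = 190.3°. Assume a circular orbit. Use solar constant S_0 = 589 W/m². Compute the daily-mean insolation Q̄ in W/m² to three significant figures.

Q̄ ≈ 35.9 W/m²

sin δ = sin 25.19° × sin 190.3° = -0.07610, so δ = -4.365°.
cos h₀ = −tan(+72.7°) tan(-4.365°) = 0.2450, h₀ = 1.3232 rad.
Bracket: h₀ sin ϕ sin δ + cos ϕ cos δ sin h₀ = 1.3232×0.95476×-0.07610 + 0.29737×0.99710×0.96951 = -0.096140 + 0.287467 = 0.191327.
Q̄ = (S_0/π) × [bracket] = (589/π) × 0.191327 = 35.87 W/m².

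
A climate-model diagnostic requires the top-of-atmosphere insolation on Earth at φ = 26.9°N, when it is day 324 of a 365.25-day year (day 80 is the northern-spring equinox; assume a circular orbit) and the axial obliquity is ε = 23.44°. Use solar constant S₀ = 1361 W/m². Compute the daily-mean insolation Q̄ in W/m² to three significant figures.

Solar longitude: λ_s = 360° × (324 − 80)/365.25 = 240.493°.
sin δ = sin 23.44° × sin 240.493° = -0.34619, so δ = -20.255°.
cos H₀ = −tan(+26.9°) tan(-20.255°) = 0.1872, H₀ = 1.3825 rad.
Bracket: H₀ sin φ sin δ + cos φ cos δ sin H₀ = 1.3825×0.45243×-0.34619 + 0.89180×0.93816×0.98232 = -0.216536 + 0.821859 = 0.605323.
Q̄ = (S₀/π) × [bracket] = (1361/π) × 0.605323 = 262.2 W/m².

Q̄ ≈ 262 W/m²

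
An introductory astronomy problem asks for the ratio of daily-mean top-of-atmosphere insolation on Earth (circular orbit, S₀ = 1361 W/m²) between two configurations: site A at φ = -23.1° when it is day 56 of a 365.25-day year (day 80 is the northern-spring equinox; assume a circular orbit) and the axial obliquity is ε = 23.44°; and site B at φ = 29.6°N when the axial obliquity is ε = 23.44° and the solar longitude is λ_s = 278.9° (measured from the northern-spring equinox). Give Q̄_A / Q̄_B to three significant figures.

— Configuration A (φ=-23.1°):
Solar longitude: λ_s = 360° × (56 − 80)/365.25 = -23.655°, i.e. -23.655° + 360° = 336.345°.
sin δ = sin 23.44° × sin 336.345° = -0.15960, so δ = -9.184°.
cos H₀ = −tan(-23.1°) tan(-9.184°) = -0.0690, H₀ = 1.6398 rad.
Bracket: H₀ sin φ sin δ + cos φ cos δ sin H₀ = 1.6398×-0.39234×-0.15960 + 0.91982×0.98718×0.99762 = 0.102680 + 0.905867 = 1.008547.
Q̄ = (S₀/π) × [bracket] = (1361/π) × 1.008547 = 436.92 W/m².
— Configuration B (φ=+29.6°):
Solar declination: sin δ = sin ε · sin λ_s = sin 23.44° × sin 278.9° = -0.39300, so δ = -23.141°.
cos H₀ = −tan(+29.6°) tan(-23.141°) = 0.2428, H₀ = 1.3256 rad.
Bracket: H₀ sin φ sin δ + cos φ cos δ sin H₀ = 1.3256×0.49394×-0.39300 + 0.86949×0.91954×0.97008 = -0.257323 + 0.775609 = 0.518286.
Q̄ = (S₀/π) × [bracket] = (1361/π) × 0.518286 = 224.53 W/m².
Ratio Q̄_A / Q̄_B = 436.92 / 224.53 = 1.946.

Q̄_A / Q̄_B ≈ 1.95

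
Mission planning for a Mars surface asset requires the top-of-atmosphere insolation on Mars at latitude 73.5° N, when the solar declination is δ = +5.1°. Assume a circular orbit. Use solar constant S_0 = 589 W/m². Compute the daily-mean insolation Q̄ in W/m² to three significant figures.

Q̄ ≈ 80.6 W/m²

cos h₀ = −tan(+73.5°) tan(+5.100°) = -0.3013, h₀ = 1.8768 rad.
Bracket: h₀ sin ϕ sin δ + cos ϕ cos δ sin h₀ = 1.8768×0.95882×0.08889 + 0.28402×0.99604×0.95353 = 0.159959 + 0.269749 = 0.429708.
Q̄ = (S_0/π) × [bracket] = (589/π) × 0.429708 = 80.56 W/m².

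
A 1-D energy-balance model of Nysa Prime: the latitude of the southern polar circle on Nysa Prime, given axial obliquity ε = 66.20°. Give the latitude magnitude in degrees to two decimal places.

The polar circle is the lowest latitude that experiences at least one full rotation of continuous darkness at the northern-summer solstice; it lies at |ϕ| = 90° − ε = 90° − 66.20° = 23.80°.

23.80°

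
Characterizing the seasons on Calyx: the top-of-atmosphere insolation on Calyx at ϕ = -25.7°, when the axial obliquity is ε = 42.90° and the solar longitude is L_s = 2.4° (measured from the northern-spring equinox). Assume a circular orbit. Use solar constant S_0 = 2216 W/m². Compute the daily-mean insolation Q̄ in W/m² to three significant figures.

Q̄ ≈ 622 W/m²

Solar declination: sin δ = sin ε · sin L_s = sin 42.90° × sin 2.4° = 0.02851, so δ = +1.633°.
cos h₀ = −tan(-25.7°) tan(+1.633°) = 0.0137, h₀ = 1.5571 rad.
Bracket: h₀ sin ϕ sin δ + cos ϕ cos δ sin h₀ = 1.5571×-0.43366×0.02851 + 0.90108×0.99959×0.99991 = -0.019251 + 0.900629 = 0.881378.
Q̄ = (S_0/π) × [bracket] = (2216/π) × 0.881378 = 621.7 W/m².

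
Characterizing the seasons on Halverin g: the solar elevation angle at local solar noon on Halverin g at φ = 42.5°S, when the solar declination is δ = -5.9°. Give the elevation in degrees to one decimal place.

53.4°

At local noon the hour angle is zero, so the zenith angle equals |φ − δ| = |-42.5° − (-5.900°)| = 36.600°.
Elevation = 90° − 36.600° = 53.4°.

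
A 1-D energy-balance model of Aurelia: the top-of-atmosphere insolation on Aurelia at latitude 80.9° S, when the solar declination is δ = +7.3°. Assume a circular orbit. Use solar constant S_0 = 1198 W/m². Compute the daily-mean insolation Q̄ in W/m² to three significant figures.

cos h₀ = −tan(-80.9°) tan(+7.300°) = 0.7998, h₀ = 0.6439 rad.
Bracket: h₀ sin ϕ sin δ + cos ϕ cos δ sin h₀ = 0.6439×-0.98741×0.12706 + 0.15816×0.99189×0.60030 = -0.080784 + 0.094173 = 0.013389.
Q̄ = (S_0/π) × [bracket] = (1198/π) × 0.013389 = 5.106 W/m².

Q̄ ≈ 5.11 W/m²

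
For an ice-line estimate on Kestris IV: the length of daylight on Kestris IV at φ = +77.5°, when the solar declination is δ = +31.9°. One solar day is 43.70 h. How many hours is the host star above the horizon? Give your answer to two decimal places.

43.70 h

Sunrise equation: cos H₀ = −tan φ · tan δ = -2.8077 ≤ −1, so the host star never sets (polar day) and H₀ = π.
Daylight = 2H₀/(2π) × 43.70 h = (3.1416/π) × 43.70 = 43.70 h.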